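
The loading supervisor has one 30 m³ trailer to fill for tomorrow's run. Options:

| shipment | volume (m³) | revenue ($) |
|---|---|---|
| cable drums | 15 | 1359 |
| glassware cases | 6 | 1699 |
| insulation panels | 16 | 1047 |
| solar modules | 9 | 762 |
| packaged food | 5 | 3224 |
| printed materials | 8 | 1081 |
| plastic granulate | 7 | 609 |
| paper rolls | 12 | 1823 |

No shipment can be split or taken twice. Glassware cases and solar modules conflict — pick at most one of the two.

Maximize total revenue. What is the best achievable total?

7355

Glassware cases + packaged food + plastic granulate + paper rolls uses 30 of the 30 m³ and totals 7355.
The closest alternative, glassware cases + packaged food + paper rolls, reaches only 6746.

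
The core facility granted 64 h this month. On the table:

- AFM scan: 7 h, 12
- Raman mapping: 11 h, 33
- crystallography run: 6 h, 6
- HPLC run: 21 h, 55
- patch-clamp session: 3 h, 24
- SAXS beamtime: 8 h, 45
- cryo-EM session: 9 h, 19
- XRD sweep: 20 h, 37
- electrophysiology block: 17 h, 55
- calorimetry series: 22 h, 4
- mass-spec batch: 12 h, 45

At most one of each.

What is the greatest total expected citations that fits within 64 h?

224

The ratio heuristic lands on Raman mapping + patch-clamp session + SAXS beamtime + cryo-EM session + electrophysiology block + mass-spec batch (221) but leaves 4 h idle.
The 20 h tied up in Raman mapping and cryo-EM session is better spent on HPLC run — total rises to 224 (61 h).
Every other selection either busts 64 h or fails to beat 224.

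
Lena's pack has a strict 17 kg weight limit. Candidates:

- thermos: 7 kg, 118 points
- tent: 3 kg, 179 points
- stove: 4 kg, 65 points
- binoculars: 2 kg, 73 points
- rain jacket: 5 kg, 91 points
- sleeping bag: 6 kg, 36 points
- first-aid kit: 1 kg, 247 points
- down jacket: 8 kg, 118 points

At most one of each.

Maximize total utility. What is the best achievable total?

Density check — first-aid kit 247.00, tent 59.67, binoculars 36.50, rain jacket 18.20 are the best per kg.
Taking the top-ratio items first gives tent + stove + binoculars + rain jacket + first-aid kit for 655 (15 kg).
Dropping rain jacket frees 5 kg; slotting in thermos (7 kg) lifts the total to 682 at 17 kg.
Every other selection either busts 17 kg or fails to beat 682.

682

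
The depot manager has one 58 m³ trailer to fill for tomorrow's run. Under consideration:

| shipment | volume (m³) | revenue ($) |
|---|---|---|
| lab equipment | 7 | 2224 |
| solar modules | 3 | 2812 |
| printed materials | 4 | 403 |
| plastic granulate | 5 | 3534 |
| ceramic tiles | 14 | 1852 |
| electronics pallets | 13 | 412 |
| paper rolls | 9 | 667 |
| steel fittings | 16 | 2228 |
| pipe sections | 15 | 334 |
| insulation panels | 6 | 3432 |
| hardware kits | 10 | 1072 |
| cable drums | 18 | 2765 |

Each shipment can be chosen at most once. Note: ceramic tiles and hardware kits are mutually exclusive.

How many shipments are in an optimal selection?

7

Optimal total is 17022.
lab equipment + solar modules + printed materials + plastic granulate + ceramic tiles + insulation panels + cable drums hits 17022 at 57 m³.
All optima have 7 shipments.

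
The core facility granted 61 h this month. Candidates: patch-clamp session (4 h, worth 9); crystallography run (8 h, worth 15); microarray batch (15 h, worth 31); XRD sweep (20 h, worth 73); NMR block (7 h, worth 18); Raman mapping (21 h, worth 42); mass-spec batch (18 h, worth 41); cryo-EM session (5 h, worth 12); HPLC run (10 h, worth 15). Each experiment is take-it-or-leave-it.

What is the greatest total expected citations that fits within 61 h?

A density-first pass picks patch-clamp session + XRD sweep + NMR block + mass-spec batch + cryo-EM session — 153 at 54 h.
The 9 h tied up in patch-clamp session and cryo-EM session is better spent on microarray batch — total rises to 163 (60 h).
Next best is crystallography run + microarray batch + XRD sweep + mass-spec batch at 160 (61 h) — short by 3.

163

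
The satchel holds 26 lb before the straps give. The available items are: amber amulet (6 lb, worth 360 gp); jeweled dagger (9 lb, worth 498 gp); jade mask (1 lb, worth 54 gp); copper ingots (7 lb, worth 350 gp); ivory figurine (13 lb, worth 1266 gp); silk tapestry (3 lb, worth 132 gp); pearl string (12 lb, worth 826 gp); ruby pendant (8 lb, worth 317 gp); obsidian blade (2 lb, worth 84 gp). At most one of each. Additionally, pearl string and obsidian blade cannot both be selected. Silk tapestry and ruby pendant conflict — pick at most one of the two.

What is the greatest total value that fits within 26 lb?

2146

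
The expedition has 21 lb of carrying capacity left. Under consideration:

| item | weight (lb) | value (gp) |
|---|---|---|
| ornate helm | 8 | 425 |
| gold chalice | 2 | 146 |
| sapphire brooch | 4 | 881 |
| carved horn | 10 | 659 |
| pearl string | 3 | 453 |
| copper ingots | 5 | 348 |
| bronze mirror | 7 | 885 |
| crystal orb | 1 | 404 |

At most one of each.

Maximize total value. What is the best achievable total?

The ratio heuristic lands on gold chalice + sapphire brooch + pearl string + bronze mirror + crystal orb (2769) but leaves 4 lb idle.
The 2 lb tied up in gold chalice is better spent on copper ingots — total rises to 2971 (20 lb).

2971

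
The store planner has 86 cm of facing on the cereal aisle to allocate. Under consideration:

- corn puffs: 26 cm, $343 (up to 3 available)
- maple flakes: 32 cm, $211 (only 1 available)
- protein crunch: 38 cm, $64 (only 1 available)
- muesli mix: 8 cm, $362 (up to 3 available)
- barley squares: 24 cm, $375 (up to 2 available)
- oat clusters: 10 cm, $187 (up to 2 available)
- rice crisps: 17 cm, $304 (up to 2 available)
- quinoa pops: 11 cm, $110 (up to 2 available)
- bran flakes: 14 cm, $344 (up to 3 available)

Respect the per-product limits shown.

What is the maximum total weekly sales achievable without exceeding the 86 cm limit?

Ranking by ratio (weekly sales/cm): muesli mix 45.25, bran flakes 24.57, oat clusters 18.70.
Taking 3×muesli mix + 2×oat clusters + 3×bran flakes: 86 cm used, 2492 in weekly sales.
No other feasible combination exceeds 2492.

2492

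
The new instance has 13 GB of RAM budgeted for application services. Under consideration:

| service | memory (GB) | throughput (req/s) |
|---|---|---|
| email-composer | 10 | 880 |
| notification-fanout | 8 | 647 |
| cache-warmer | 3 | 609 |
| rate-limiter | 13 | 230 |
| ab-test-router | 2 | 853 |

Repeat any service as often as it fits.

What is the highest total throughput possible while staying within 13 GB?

5118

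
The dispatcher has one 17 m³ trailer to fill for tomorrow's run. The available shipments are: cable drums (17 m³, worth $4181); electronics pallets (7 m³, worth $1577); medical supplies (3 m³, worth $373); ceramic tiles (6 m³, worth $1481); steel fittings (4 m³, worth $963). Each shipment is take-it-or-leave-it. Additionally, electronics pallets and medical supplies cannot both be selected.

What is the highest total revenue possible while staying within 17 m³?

4181

A density-first pass picks electronics pallets + ceramic tiles + steel fittings — 4021 at 17 m³.
Replace electronics pallets and ceramic tiles and steel fittings with cable drums: the trade gains 160 net, giving 4181 at 17 m³.
That's the maximum — no feasible swap from here does better than 4181.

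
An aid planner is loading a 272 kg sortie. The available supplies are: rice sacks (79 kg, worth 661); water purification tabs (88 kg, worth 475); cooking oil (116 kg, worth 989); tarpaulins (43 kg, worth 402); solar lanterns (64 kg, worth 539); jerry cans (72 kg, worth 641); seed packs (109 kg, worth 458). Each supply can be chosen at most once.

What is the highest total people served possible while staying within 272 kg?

Density check — tarpaulins 9.35, jerry cans 8.90, cooking oil 8.53, solar lanterns 8.42 are the best per kg.
Filling by ratio: cooking oil + tarpaulins + jerry cans for 2032, with 41 kg left unused.
Dropping tarpaulins frees 43 kg; slotting in rice sacks (79 kg) lifts the total to 2291 at 267 kg.

2291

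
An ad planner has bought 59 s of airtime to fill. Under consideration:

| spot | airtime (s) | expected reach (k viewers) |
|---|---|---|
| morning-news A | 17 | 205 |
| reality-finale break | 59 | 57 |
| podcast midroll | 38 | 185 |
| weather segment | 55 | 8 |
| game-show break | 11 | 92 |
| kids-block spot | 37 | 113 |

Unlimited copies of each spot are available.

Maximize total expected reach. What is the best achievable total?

615

Best packing: 3×morning-news A — 51 s, 615 total.
Every other selection either busts 59 s or fails to beat 615.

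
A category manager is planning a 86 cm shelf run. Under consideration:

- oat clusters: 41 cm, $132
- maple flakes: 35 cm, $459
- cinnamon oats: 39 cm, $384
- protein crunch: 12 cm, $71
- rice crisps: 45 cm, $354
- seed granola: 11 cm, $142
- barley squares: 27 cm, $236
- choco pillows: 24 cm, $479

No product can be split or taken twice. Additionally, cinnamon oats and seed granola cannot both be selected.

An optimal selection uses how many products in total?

3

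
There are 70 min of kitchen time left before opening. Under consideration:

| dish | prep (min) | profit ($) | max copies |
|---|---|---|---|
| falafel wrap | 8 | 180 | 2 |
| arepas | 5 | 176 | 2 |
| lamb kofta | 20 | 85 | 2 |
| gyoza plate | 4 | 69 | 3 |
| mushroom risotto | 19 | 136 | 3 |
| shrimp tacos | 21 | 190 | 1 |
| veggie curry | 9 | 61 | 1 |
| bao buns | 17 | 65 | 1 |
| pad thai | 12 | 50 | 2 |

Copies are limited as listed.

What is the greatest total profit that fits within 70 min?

Ranking by ratio (profit/min): arepas 35.20, falafel wrap 22.50, gyoza plate 17.25, shrimp tacos 9.05.
Best packing: 2×falafel wrap + 2×arepas + 3×gyoza plate + shrimp tacos + veggie curry — 68 min, 1170 total.

1170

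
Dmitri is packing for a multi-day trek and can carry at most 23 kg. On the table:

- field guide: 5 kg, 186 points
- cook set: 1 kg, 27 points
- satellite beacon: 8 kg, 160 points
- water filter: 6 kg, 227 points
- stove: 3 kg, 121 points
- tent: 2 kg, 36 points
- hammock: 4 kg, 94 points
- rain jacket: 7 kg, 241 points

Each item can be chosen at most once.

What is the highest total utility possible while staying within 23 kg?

811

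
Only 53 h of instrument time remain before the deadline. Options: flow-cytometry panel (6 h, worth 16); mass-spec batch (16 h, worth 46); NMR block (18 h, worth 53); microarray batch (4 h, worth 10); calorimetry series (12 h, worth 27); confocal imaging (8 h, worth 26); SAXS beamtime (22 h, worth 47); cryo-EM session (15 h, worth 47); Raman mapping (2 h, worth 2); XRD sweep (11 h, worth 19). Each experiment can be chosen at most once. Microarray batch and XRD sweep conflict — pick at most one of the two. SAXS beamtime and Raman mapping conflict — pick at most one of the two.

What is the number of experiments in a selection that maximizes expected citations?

4

Optimal total is 156.
mass-spec batch + NMR block + microarray batch + cryo-EM session hits 156 at 53 h.
All optima have 4 experiments.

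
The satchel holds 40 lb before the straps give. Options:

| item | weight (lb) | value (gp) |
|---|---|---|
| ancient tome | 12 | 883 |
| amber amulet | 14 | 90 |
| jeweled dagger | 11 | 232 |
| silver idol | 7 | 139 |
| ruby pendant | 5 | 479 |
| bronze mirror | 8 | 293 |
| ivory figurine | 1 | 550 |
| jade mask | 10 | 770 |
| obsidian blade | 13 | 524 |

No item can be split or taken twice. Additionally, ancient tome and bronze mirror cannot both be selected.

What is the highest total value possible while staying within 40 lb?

Density check — ivory figurine 550.00, ruby pendant 95.80, jade mask 77.00, ancient tome 73.58 are the best per lb.
Best packing: ancient tome + jeweled dagger + ruby pendant + ivory figurine + jade mask — 39 lb, 2914 total.
Runner-up ancient tome + silver idol + ruby pendant + ivory figurine + jade mask tops out at 2821.

2914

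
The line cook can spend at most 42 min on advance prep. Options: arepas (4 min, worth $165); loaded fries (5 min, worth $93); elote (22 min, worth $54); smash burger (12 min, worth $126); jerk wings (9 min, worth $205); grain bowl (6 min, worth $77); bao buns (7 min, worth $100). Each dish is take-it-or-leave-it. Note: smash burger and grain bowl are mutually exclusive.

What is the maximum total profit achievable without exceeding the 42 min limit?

Taking the top-ratio dishes first gives arepas + loaded fries + jerk wings + grain bowl + bao buns for 640 (31 min).
Dropping grain bowl frees 6 min; slotting in smash burger (12 min) lifts the total to 689 at 37 min.
Runner-up arepas + loaded fries + jerk wings + grain bowl + bao buns tops out at 640.

689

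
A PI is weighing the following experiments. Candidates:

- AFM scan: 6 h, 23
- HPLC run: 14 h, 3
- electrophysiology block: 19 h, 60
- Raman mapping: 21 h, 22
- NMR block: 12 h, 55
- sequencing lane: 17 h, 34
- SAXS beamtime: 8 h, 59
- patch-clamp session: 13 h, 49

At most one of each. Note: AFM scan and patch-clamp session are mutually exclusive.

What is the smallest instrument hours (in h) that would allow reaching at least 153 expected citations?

Need the lightest bundle worth ≥ 153.
Taking NMR block + SAXS beamtime + patch-clamp session gives 163 (≥ 153) for 33 h.
Below 33 h the best achievable stays under 153.

33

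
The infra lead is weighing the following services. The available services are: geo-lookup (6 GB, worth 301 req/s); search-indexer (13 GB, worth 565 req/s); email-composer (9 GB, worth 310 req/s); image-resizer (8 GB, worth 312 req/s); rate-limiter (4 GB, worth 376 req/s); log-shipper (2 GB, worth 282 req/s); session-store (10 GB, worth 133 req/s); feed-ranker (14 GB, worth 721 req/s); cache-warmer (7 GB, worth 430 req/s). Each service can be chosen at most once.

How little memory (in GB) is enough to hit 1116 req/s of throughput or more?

19

Need the lightest bundle worth ≥ 1116.
search-indexer + rate-limiter + log-shipper: 1223 throughput at 19 GB.
Below 19 GB the best achievable stays under 1116.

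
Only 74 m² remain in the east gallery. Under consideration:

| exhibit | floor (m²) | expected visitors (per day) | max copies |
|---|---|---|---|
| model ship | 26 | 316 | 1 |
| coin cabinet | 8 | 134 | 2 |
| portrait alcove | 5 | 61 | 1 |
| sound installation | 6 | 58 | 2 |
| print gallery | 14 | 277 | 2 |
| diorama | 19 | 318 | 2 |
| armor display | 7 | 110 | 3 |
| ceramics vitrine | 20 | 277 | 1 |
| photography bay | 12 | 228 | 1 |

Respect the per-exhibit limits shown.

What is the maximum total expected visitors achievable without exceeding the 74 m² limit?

Greedy by ratio would take 2×coin cabinet + 2×print gallery + 2×armor display + photography bay: 70 m² used, total 1270.
Replace coin cabinet and armor display with diorama: the trade gains 74 net, giving 1344 at 74 m².

1344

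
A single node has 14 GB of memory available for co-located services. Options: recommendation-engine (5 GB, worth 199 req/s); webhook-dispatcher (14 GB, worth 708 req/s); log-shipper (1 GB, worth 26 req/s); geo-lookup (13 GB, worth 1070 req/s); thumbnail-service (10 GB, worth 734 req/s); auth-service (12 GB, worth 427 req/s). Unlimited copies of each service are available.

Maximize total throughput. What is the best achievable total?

Ranking by ratio (throughput/GB): geo-lookup 82.31, thumbnail-service 73.40, webhook-dispatcher 50.57, recommendation-engine 39.80.
Best packing: log-shipper + geo-lookup — 14 GB, 1096 total.
Nothing else within 14 GB beats 1096.

1096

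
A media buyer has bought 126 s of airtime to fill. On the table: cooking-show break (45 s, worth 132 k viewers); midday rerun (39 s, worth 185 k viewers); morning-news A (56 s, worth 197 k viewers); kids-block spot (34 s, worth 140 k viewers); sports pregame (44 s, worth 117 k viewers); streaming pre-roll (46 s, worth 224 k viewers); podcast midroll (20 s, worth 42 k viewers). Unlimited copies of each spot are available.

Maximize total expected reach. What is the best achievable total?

Ranking by ratio (expected reach/s): streaming pre-roll 4.87, midday rerun 4.74, kids-block spot 4.12, morning-news A 3.52.
Greedy by ratio would take kids-block spot + 2×streaming pre-roll: 126 s used, total 588.
The 80 s tied up in kids-block spot and streaming pre-roll is better spent on 2×midday rerun — total rises to 594 (124 s).
Nothing else within 126 s beats 594.

594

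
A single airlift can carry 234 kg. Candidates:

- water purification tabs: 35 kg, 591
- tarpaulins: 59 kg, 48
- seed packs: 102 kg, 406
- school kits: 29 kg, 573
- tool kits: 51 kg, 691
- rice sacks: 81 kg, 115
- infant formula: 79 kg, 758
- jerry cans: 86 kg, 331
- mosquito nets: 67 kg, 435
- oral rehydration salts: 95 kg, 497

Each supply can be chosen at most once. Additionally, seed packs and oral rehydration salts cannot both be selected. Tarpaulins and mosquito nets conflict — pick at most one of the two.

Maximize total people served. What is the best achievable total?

Ranking by ratio (people served/kg): school kits 19.76, water purification tabs 16.89, tool kits 13.55, infant formula 9.59.
The ratio ordering already packs tightly: water purification tabs + school kits + tool kits + infant formula, 194 kg, 2613.
Next best is water purification tabs + tool kits + infant formula + mosquito nets at 2475 (232 kg) — short by 138.

2613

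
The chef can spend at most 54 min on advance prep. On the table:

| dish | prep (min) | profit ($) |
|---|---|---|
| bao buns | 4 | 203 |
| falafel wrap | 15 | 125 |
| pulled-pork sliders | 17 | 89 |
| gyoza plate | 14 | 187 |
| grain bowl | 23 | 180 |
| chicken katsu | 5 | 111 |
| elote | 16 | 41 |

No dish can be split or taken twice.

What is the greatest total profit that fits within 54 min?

A density-first pass picks bao buns + falafel wrap + gyoza plate + chicken katsu + elote — 667 at 54 min.
Replace falafel wrap and elote with grain bowl: the trade gains 14 net, giving 681 at 46 min.
Every other selection either busts 54 min or fails to beat 681.

681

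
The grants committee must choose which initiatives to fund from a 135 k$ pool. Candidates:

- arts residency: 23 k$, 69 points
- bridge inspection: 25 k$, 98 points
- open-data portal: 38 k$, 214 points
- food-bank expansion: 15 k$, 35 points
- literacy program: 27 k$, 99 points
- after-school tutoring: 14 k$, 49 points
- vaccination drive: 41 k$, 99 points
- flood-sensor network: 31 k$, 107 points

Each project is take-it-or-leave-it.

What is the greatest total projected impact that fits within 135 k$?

567

The ratio ordering already packs tightly: bridge inspection + open-data portal + literacy program + after-school tutoring + flood-sensor network, 135 k$, 567.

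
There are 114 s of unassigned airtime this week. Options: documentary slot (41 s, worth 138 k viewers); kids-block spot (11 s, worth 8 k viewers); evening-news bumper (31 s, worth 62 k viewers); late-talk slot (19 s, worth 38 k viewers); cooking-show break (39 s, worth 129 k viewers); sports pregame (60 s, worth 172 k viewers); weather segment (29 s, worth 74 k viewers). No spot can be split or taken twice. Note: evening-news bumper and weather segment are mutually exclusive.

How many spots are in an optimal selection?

3

The maximum expected reach within 114 s is 341.
One optimal bundle: documentary slot + cooking-show break + weather segment (109 s).
Every optimal selection uses 3 spots.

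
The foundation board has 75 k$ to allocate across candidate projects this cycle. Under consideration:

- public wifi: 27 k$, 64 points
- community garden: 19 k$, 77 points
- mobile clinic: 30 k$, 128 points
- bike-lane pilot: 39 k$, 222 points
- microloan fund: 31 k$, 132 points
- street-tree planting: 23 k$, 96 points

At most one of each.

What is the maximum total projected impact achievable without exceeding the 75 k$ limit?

Taking the top-ratio projects first gives mobile clinic + bike-lane pilot for 350 (69 k$).
The 30 k$ tied up in mobile clinic is better spent on microloan fund — total rises to 354 (70 k$).
Next best is mobile clinic + bike-lane pilot at 350 (69 k$) — short by 4.

354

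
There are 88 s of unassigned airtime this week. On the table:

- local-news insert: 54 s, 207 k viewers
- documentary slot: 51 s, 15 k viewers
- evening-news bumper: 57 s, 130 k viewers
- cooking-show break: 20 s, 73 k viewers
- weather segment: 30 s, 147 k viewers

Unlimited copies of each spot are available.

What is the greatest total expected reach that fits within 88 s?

367

By expected reach per s: weather segment 4.90, local-news insert 3.83, cooking-show break 3.65, evening-news bumper 2.28 lead.
Cooking-show break + 2×weather segment uses 80 of the 88 s and totals 367.
Every other selection either busts 88 s or fails to beat 367.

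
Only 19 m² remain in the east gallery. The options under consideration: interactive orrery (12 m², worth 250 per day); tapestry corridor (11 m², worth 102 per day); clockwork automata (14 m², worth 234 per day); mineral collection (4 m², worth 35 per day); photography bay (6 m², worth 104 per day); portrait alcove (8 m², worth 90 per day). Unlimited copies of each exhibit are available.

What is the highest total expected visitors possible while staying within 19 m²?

354

Best packing: interactive orrery + photography bay — 18 m², 354 total.
That's the maximum — no swap from here does better than 354.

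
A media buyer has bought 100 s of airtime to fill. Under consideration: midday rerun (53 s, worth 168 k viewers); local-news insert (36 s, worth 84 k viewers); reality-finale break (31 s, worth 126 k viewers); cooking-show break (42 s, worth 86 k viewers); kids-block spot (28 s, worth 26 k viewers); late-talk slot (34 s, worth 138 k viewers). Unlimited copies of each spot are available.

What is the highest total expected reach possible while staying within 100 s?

402

A density-first pass picks 3×reality-finale break — 378 at 93 s.
Replace 2×reality-finale break with 2×late-talk slot: the trade gains 24 net, giving 402 at 99 s.
The spare 1 s is too small for any remaining spot, and no exchange beats 402.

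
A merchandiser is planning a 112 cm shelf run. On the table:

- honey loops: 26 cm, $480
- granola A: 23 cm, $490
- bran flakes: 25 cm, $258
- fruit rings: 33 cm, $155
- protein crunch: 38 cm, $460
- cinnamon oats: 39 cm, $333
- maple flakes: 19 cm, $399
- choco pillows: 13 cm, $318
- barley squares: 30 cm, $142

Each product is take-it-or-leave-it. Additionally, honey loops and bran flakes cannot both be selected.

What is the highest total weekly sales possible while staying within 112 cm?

Taking honey loops + granola A + protein crunch + maple flakes: 106 cm used, 1829 in weekly sales.

1829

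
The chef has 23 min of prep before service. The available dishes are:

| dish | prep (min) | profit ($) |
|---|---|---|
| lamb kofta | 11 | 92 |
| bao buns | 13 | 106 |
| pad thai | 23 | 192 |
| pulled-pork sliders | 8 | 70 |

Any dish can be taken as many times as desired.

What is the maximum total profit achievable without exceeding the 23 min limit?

192

Ranking by ratio (profit/min): pulled-pork sliders 8.75, lamb kofta 8.36, pad thai 8.35.
A density-first pass picks 2×pulled-pork sliders — 140 at 16 min.
Dropping 2×pulled-pork sliders frees 16 min; slotting in pad thai (23 min) lifts the total to 192 at 23 min.
That's the maximum — no swap from here does better than 192.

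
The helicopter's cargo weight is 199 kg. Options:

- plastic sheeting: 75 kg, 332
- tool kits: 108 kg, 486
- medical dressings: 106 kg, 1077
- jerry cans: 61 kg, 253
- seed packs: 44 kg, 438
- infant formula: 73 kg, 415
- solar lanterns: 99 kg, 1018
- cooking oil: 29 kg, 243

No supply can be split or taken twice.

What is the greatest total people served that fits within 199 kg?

Ranking by ratio (people served/kg): solar lanterns 10.28, medical dressings 10.16, seed packs 9.95, cooking oil 8.38.
The ratio heuristic lands on seed packs + solar lanterns + cooking oil (1699) but leaves 27 kg idle.
Dropping solar lanterns frees 99 kg; slotting in medical dressings (106 kg) lifts the total to 1758 at 179 kg.
The closest alternative, seed packs + solar lanterns + cooking oil, reaches only 1699.

1758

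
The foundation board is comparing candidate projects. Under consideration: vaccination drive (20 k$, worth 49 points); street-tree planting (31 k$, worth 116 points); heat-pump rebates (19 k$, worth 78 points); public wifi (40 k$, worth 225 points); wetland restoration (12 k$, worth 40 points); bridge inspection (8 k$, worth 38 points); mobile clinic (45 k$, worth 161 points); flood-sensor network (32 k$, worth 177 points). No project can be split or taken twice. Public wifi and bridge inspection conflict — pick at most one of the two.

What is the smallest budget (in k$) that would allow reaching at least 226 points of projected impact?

Look for the lowest-budget combination reaching 226.
heat-pump rebates + flood-sensor network: 255 projected impact at 51 k$.
No combination under 51 k$ hits 226.

51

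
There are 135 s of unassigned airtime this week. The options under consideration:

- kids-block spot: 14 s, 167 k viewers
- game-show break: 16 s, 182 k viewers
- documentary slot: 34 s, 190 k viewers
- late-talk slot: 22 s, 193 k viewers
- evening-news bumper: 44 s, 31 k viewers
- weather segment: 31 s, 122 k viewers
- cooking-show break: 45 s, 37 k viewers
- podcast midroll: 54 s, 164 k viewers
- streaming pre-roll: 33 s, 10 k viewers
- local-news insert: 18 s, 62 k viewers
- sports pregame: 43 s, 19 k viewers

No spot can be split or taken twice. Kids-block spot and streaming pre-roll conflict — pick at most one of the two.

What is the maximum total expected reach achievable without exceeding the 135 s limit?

916

Best packing: kids-block spot + game-show break + documentary slot + late-talk slot + weather segment + local-news insert — 135 s, 916 total.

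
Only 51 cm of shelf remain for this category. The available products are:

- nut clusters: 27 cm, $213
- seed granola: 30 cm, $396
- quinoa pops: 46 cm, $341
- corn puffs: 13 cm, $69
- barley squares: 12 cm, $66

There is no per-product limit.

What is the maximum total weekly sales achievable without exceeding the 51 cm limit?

465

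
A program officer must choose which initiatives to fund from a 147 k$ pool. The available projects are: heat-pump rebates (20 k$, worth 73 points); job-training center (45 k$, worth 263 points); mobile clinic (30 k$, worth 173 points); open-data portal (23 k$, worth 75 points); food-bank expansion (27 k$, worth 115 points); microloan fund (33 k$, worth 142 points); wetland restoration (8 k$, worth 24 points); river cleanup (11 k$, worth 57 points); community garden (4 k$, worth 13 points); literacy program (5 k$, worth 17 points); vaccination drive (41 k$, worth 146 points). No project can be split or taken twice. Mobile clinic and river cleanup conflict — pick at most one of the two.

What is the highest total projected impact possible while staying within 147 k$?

730

Job-training center + mobile clinic + food-bank expansion + microloan fund + wetland restoration + community garden uses 147 of the 147 k$ and totals 730.
Nothing else feasible within 147 k$ beats 730.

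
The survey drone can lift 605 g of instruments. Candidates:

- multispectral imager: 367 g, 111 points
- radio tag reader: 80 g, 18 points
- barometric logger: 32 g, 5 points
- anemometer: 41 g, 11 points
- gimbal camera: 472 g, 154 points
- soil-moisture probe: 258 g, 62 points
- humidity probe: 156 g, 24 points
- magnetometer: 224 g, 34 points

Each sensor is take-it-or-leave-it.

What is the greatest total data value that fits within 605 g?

Taking radio tag reader + anemometer + gimbal camera: 593 g used, 183 in data value.
That's the maximum — no swap from here does better than 183.

183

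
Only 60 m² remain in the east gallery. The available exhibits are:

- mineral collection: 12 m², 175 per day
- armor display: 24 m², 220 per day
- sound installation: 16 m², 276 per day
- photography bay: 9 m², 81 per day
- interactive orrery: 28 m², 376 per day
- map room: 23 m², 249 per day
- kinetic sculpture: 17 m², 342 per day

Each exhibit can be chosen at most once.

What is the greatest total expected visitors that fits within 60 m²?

A density-first pass picks mineral collection + sound installation + photography bay + kinetic sculpture — 874 at 54 m².
Replace sound installation and photography bay with interactive orrery: the trade gains 19 net, giving 893 at 57 m².

893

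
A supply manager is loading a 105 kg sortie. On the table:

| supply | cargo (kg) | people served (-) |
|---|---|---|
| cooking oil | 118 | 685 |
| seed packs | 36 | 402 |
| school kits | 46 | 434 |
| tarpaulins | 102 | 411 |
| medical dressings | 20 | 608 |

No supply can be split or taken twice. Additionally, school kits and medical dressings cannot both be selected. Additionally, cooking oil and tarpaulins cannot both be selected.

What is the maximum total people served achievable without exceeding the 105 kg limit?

1010

Ranking by ratio (people served/kg): medical dressings 30.40, seed packs 11.17, school kits 9.43, cooking oil 5.81.
Seed packs + medical dressings uses 56 of the 105 kg and totals 1010.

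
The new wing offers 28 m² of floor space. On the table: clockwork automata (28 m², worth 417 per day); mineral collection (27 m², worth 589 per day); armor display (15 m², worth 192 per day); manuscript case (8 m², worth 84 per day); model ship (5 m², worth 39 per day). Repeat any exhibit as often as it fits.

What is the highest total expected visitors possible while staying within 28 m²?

589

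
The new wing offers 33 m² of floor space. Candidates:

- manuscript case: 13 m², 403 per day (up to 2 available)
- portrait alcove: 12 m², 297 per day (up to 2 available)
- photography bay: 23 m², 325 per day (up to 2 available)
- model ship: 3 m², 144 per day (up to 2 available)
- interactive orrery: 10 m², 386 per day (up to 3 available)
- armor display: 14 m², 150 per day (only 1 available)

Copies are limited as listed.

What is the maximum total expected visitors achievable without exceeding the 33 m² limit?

Filling by ratio: 2×model ship + 2×interactive orrery for 1060, with 7 m² left unused.
Replace model ship with interactive orrery: the trade gains 242 net, giving 1302 at 33 m².
Every other selection either busts 33 m² or exceeds an availability limit or fails to beat 1302.

1302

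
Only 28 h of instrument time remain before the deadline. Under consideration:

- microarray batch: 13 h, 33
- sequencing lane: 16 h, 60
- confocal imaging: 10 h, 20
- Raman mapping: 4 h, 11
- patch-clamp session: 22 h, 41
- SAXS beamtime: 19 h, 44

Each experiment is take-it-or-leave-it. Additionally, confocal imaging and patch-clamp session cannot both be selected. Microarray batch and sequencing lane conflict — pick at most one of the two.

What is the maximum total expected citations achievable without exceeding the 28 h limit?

Ranking by ratio (expected citations/h): sequencing lane 3.75, Raman mapping 2.75, microarray batch 2.54, SAXS beamtime 2.32.
The ratio heuristic lands on sequencing lane + Raman mapping (71) but leaves 8 h idle.
Dropping Raman mapping frees 4 h; slotting in confocal imaging (10 h) lifts the total to 80 at 26 h.

80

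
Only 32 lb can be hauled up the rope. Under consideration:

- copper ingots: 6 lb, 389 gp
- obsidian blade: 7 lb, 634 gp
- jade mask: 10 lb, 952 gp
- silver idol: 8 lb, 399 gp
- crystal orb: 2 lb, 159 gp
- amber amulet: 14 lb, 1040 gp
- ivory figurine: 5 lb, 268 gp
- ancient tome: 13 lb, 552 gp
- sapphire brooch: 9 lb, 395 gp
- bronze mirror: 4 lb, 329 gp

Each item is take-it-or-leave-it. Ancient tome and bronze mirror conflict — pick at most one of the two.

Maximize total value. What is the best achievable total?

2626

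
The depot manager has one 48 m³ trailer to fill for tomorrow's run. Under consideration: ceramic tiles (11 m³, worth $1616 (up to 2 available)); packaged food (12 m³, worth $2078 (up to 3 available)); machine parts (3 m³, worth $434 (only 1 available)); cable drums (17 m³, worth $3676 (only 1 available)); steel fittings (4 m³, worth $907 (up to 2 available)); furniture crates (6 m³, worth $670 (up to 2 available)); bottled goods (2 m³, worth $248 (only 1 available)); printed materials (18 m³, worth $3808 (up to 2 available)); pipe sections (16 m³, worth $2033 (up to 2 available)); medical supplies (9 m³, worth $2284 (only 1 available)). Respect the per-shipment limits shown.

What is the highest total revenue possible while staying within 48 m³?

10675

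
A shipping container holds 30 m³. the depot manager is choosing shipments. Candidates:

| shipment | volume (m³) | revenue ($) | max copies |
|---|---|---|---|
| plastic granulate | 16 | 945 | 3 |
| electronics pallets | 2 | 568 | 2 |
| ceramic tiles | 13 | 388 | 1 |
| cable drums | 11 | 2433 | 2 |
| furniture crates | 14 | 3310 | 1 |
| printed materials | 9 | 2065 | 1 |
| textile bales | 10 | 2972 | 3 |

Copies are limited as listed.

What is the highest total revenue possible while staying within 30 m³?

8916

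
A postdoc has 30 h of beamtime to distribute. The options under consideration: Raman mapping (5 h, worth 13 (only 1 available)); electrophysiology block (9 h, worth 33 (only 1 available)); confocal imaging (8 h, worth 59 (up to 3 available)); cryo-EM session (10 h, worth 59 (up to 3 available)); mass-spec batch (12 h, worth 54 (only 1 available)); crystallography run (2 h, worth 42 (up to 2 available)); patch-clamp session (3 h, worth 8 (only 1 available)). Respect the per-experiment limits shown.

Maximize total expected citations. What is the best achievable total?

Best packing: 2×confocal imaging + cryo-EM session + 2×crystallography run — 30 h, 261 total.
Every other selection either busts 30 h or exceeds an availability limit or fails to beat 261.

261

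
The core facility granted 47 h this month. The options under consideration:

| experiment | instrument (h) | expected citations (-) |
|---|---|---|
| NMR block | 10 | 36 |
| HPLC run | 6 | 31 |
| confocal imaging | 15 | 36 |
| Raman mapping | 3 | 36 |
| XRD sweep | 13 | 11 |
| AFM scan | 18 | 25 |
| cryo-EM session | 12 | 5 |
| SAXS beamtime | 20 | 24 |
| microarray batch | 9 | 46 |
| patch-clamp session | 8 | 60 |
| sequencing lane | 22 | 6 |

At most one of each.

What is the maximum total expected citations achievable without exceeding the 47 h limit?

214

Ranking by ratio (expected citations/h): Raman mapping 12.00, patch-clamp session 7.50, HPLC run 5.17, microarray batch 5.11.
Taking the top-ratio experiments first gives NMR block + HPLC run + Raman mapping + microarray batch + patch-clamp session for 209 (36 h).
Dropping HPLC run frees 6 h; slotting in confocal imaging (15 h) lifts the total to 214 at 45 h.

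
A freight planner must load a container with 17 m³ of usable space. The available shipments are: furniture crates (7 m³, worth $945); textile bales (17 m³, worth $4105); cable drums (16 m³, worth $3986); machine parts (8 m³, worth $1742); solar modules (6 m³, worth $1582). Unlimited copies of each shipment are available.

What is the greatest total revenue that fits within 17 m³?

A density-first pass picks 2×solar modules — 3164 at 12 m³.
The 12 m³ tied up in 2×solar modules is better spent on textile bales — total rises to 4105 (17 m³).
Nothing else within 17 m³ beats 4105.

4105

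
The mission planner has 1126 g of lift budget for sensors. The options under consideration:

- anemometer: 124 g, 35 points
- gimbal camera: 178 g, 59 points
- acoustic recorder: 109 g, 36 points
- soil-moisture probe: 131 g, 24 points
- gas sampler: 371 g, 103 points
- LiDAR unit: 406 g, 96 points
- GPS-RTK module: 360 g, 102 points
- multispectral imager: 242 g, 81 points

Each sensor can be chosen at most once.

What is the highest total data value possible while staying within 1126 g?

322

Filling by ratio: anemometer + gimbal camera + acoustic recorder + GPS-RTK module + multispectral imager for 313, with 113 g left unused.
The 302 g tied up in anemometer and gimbal camera is better spent on gas sampler — total rises to 322 (1082 g).
Runner-up anemometer + gas sampler + GPS-RTK module + multispectral imager tops out at 321.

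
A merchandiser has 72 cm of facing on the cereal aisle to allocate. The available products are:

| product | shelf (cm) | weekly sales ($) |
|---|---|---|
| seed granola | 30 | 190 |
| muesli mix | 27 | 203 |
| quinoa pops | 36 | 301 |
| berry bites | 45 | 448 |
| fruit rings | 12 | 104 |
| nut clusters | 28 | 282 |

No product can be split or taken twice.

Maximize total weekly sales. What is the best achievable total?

Ranking by ratio (weekly sales/cm): nut clusters 10.07, berry bites 9.96, fruit rings 8.67.
Greedy by ratio would take muesli mix + fruit rings + nut clusters: 67 cm used, total 589.
Replace fruit rings and nut clusters with berry bites: the trade gains 62 net, giving 651 at 72 cm.

651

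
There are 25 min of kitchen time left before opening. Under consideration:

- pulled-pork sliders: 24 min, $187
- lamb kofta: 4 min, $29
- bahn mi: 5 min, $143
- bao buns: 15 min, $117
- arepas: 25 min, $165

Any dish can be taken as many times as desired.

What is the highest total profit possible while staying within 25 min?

715

5×bahn mi uses 25 of the 25 min and totals 715.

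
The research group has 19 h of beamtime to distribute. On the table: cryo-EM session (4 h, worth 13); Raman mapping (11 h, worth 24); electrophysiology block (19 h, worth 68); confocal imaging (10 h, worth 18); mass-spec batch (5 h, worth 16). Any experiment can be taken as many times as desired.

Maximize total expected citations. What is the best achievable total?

68

Ranking by ratio (expected citations/h): electrophysiology block 3.58, cryo-EM session 3.25, mass-spec batch 3.20.
The ratio ordering already packs tightly: electrophysiology block, 19 h, 68.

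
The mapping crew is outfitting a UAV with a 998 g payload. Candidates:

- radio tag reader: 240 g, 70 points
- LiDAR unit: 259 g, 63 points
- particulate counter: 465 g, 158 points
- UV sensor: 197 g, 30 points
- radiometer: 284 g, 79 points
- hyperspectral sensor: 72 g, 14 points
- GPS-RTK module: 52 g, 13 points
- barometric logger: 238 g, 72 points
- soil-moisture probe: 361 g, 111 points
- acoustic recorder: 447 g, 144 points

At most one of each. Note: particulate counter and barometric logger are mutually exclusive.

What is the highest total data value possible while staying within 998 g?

316

Density check — particulate counter 0.34, acoustic recorder 0.32, soil-moisture probe 0.31 are the best per g.
Filling by ratio: particulate counter + GPS-RTK module + acoustic recorder for 315, with 34 g left unused.
The 52 g tied up in GPS-RTK module is better spent on hyperspectral sensor — total rises to 316 (984 g).
That's the maximum — no feasible swap from here does better than 316.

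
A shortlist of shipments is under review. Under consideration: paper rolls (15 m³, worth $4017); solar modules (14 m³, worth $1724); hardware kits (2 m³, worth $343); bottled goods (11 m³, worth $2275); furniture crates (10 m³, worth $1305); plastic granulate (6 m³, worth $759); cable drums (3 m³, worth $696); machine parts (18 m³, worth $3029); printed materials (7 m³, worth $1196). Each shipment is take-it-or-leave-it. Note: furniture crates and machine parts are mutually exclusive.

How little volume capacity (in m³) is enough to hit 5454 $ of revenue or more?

24

Look for the lowest-volume combination reaching 5454.
Taking paper rolls + plastic granulate + cable drums gives 5472 (≥ 5454) for 24 m³.
No combination under 24 m³ hits 5454.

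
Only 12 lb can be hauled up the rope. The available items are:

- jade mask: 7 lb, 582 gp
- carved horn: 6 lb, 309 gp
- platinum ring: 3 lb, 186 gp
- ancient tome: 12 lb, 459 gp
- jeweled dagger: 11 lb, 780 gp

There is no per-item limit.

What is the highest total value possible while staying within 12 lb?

Taking the top-ratio items first gives jade mask + platinum ring for 768 (10 lb).
Dropping jade mask and platinum ring frees 10 lb; slotting in jeweled dagger (11 lb) lifts the total to 780 at 11 lb.
That's the maximum — no swap from here does better than 780.

780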